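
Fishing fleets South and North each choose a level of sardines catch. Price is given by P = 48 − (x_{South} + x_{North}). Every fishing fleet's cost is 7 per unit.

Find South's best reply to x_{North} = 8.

16.5

Fishing fleet South's profit: π = x_{South}(48 − (x_{South} + x_{North})) − 7x_{South}.
∂π/∂x_{South} = 41 − 2x_{South} − x_{North} = 0, so x_{South} = 20.5 − 0.5x_{North}.
At x_{North} = 8: x_{South} = 20.5 − 0.5·8 = 16.5.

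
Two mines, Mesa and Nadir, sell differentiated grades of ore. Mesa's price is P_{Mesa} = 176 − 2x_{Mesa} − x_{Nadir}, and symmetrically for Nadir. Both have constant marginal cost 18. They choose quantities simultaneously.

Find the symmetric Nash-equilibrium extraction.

Mine Mesa's profit: π = x_{Mesa}(176 − 2x_{Mesa} − x_{Nadir}) − 18x_{Mesa}.
∂π/∂x_{Mesa} = 158 − 4x_{Mesa} − x_{Nadir} = 0 ⇒ x_{Mesa} = 39.5 − 0.25x_{Nadir}.
The game is symmetric, so in equilibrium x_{Nadir} = x_{Mesa}: the reaction function gives 1.25x_{Mesa} = 39.5, hence x_{Mesa} = 31.6.

31.6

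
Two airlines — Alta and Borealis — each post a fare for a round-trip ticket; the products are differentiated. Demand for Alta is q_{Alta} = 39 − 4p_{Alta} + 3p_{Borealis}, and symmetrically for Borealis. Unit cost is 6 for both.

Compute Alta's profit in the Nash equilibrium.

174.24

Alta's profit: π = (p_{Alta} − 6)(39 − 4p_{Alta} + 3p_{Borealis}).
∂π/∂p_{Alta} = 63 − 8p_{Alta} + 3p_{Borealis} = 0 ⇒ p_{Alta} = 7.875 + 0.375p_{Borealis}.
Setting p_{Alta} = p_{Borealis} in the reaction function: p_{Alta} = 7.875 + 0.375p_{Alta}, so p_{Alta} = 7.875 / 0.625 = 12.6.
q_{Alta} = 39 − 4·12.6 + 3·12.6 = 26.4.
Profit = (12.6 − 6)·26.4 = 174.24.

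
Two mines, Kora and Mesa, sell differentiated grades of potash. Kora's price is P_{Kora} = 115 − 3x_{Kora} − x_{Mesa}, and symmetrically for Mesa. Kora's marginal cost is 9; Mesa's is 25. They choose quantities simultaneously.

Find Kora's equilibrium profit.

730.08

Mine Kora's profit: π = x_{Kora}(115 − 3x_{Kora} − x_{Mesa}) − 9x_{Kora}.
∂π/∂x_{Kora} = 106 − 6x_{Kora} − x_{Mesa} = 0 ⇒ x_{Kora} = 53/3 − (1/6)x_{Mesa}.
Similarly x_{Mesa} = 15 − (1/6)x_{Kora}.
Substituting the second reaction function into the first: x_{Kora} = 53/3 − (1/6)(15 − (1/6)x_{Kora}), which gives (35/36)x_{Kora} = 91/6 ⇒ x_{Kora} = 15.6.
Then x_{Mesa} = 15 − (1/6)·15.6 = 12.4.
P_{Kora} = 115 − 3·15.6 − 12.4 = 55.8.
Profit = (55.8 − 9)·15.6 = 730.08.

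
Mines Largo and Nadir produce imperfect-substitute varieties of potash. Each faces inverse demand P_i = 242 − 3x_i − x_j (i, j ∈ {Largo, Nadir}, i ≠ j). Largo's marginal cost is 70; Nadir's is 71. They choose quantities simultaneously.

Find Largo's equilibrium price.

143.8

Mine Largo's profit: π = x_{Largo}(242 − 3x_{Largo} − x_{Nadir}) − 70x_{Largo}.
∂π/∂x_{Largo} = 172 − 6x_{Largo} − x_{Nadir} = 0 ⇒ x_{Largo} = 86/3 − (1/6)x_{Nadir}.
Similarly x_{Nadir} = 28.5 − (1/6)x_{Largo}.
Plugging x_{Nadir} into Largo's best response: x_{Largo} = 86/3 − (1/6)(28.5 − (1/6)x_{Largo}) ⇒ (35/36)x_{Largo} = 287/12, so x_{Largo} = 24.6.
Then x_{Nadir} = 28.5 − (1/6)·24.6 = 24.4.
P_{Largo} = 242 − 3·24.6 − 24.4 = 143.8.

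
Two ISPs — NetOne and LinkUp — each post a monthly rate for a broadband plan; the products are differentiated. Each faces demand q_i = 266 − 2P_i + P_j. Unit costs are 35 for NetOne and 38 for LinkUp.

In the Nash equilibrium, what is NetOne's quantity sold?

NetOne's profit: π = (P_{NetOne} − 35)(266 − 2P_{NetOne} + P_{LinkUp}).
∂π/∂P_{NetOne} = 336 − 4P_{NetOne} + P_{LinkUp} = 0 ⇒ P_{NetOne} = 84 + 0.25P_{LinkUp}.
Similarly P_{LinkUp} = 85.5 + 0.25P_{NetOne}.
Plugging P_{LinkUp} into NetOne's best response: P_{NetOne} = 84 + 0.25(85.5 + 0.25P_{NetOne}) ⇒ 0.9375P_{NetOne} = 105.375, so P_{NetOne} = 112.4.
Then P_{LinkUp} = 85.5 + 0.25·112.4 = 113.6.
q_{NetOne} = 266 − 2·112.4 + 113.6 = 154.8.

154.8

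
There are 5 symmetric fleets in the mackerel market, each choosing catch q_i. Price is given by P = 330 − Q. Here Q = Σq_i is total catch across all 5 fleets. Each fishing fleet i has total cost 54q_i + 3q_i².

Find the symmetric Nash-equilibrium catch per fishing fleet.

A representative fishing fleet's profit is π_i = q_i(330 − Q) − 54q_i − 3q_i², with Q = q_i + Σ_{j≠i} q_j.
First-order condition: 276 − 8q_i − Σ_{j≠i} q_j = 0.
With identical fishing fleets, set every q_j = q: then 276 − 8q − 4q = 0, i.e. q = 276/12 = 23.

23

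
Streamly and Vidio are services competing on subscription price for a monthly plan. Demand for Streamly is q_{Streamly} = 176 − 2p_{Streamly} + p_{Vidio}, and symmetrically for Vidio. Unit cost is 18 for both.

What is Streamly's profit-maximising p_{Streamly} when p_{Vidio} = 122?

83.5

Streamly's profit: π = (p_{Streamly} − 18)(176 − 2p_{Streamly} + p_{Vidio}).
∂π/∂p_{Streamly} = 212 − 4p_{Streamly} + p_{Vidio} = 0 ⇒ p_{Streamly} = 53 + 0.25p_{Vidio}.
At p_{Vidio} = 122: p_{Streamly} = 53 + 0.25·122 = 83.5.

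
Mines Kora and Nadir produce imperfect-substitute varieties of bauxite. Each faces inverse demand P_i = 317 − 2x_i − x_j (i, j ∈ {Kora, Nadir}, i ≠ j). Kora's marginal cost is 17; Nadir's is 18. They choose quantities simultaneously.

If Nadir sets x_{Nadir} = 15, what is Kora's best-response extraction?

Mine Kora's profit: π = x_{Kora}(317 − 2x_{Kora} − x_{Nadir}) − 17x_{Kora}.
∂π/∂x_{Kora} = 300 − 4x_{Kora} − x_{Nadir} = 0 ⇒ x_{Kora} = 75 − 0.25x_{Nadir}.
At x_{Nadir} = 15: x_{Kora} = 75 − 0.25·15 = 71.25.

71.25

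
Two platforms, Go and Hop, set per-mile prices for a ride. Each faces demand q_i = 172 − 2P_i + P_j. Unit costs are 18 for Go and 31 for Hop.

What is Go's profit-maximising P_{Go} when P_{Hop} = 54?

65.5

Go's profit: π = (P_{Go} − 18)(172 − 2P_{Go} + P_{Hop}).
∂π/∂P_{Go} = 208 − 4P_{Go} + P_{Hop} = 0 ⇒ P_{Go} = 52 + 0.25P_{Hop}.
At P_{Hop} = 54: P_{Go} = 52 + 0.25·54 = 65.5.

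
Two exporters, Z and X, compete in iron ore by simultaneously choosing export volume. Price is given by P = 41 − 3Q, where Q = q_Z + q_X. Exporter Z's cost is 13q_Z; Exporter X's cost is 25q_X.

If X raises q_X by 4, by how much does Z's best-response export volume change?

Exporter Z's profit: π = q_Z(41 − 3(q_Z + q_X)) − 13q_Z.
∂π/∂q_Z = 28 − 6q_Z − 3q_X = 0, so q_Z = 14/3 − 0.5q_X.
The reaction-function slope is −0.5, so a 4-unit rise in q_X moves q_Z by −0.5 × 4 = −2. Z's best response falls — the actions are strategic substitutes.

-2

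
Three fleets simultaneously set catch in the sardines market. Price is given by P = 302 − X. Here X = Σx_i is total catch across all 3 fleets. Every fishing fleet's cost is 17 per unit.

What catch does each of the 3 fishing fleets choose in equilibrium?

A representative fishing fleet's profit is π_i = x_i(302 − X) − 17x_i, with X = x_i + Σ_{j≠i} x_j.
First-order condition: 285 − 2x_i − Σ_{j≠i} x_j = 0.
In a symmetric equilibrium every fishing fleet chooses the same x, so Σ_{j≠i} x_j = 2x. The condition becomes 285 − 4x = 0, giving x = 285/4 = 71.25.

71.25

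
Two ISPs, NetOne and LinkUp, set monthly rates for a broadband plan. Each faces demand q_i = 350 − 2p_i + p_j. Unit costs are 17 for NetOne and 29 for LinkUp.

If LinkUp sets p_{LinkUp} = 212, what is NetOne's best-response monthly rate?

149

NetOne's profit: π = (p_{NetOne} − 17)(350 − 2p_{NetOne} + p_{LinkUp}).
∂π/∂p_{NetOne} = 384 − 4p_{NetOne} + p_{LinkUp} = 0 ⇒ p_{NetOne} = 96 + 0.25p_{LinkUp}.
At p_{LinkUp} = 212: p_{NetOne} = 96 + 0.25·212 = 149.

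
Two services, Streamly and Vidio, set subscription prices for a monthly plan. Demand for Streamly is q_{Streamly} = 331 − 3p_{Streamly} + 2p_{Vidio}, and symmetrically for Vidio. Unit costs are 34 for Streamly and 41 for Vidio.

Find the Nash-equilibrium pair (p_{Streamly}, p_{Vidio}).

109.5625, 112.1875

Streamly's profit: π = (p_{Streamly} − 34)(331 − 3p_{Streamly} + 2p_{Vidio}).
∂π/∂p_{Streamly} = 433 − 6p_{Streamly} + 2p_{Vidio} = 0 ⇒ p_{Streamly} = 433/6 + (1/3)p_{Vidio}.
Similarly p_{Vidio} = 227/3 + (1/3)p_{Streamly}.
Substituting the second reaction function into the first: p_{Streamly} = 433/6 + (1/3)(227/3 + (1/3)p_{Streamly}), which gives (8/9)p_{Streamly} = 1753/18 ⇒ p_{Streamly} = 109.5625.
Then p_{Vidio} = 227/3 + (1/3)·109.5625 = 112.1875.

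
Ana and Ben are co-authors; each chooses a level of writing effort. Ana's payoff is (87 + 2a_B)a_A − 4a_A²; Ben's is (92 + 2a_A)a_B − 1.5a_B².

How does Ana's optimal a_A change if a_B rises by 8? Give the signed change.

2

Expanding Ana's payoff: 87a_A + 2a_Ba_A − 4a_A².
∂π/∂a_A = 87 + 2a_B − 8a_A = 0, so a_A = 10.875 + 0.25a_B.
The reaction-function slope is 0.25, so an 8-unit rise in a_B moves a_A by 0.25 × 8 = 2. Ana's best response rises — the actions are strategic complements.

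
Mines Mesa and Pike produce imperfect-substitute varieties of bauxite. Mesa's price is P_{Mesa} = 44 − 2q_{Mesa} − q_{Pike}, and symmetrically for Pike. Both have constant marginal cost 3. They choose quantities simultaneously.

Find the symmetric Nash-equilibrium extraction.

8.2

Mine Mesa's profit: π = q_{Mesa}(44 − 2q_{Mesa} − q_{Pike}) − 3q_{Mesa}.
∂π/∂q_{Mesa} = 41 − 4q_{Mesa} − q_{Pike} = 0 ⇒ q_{Mesa} = 10.25 − 0.25q_{Pike}.
The game is symmetric, so in equilibrium q_{Pike} = q_{Mesa}: the reaction function gives 1.25q_{Mesa} = 10.25, hence q_{Mesa} = 8.2.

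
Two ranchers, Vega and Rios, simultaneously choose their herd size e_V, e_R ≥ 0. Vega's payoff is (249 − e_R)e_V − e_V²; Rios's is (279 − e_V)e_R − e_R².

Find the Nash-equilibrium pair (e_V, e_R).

Expanding Vega's payoff: 249e_V − e_Re_V − e_V².
∂π/∂e_V = 249 − e_R − 2e_V = 0, so e_V = 124.5 − 0.5e_R.
Likewise for Rios: e_R = 139.5 − 0.5e_V.
Substituting the second reaction function into the first: e_V = 124.5 − 0.5(139.5 − 0.5e_V), which gives 0.75e_V = 54.75 ⇒ e_V = 73.
Then e_R = 139.5 − 0.5·73 = 103.

73, 103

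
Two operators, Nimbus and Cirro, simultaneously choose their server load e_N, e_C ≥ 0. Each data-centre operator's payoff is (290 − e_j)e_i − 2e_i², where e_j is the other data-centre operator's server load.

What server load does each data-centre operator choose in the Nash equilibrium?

Nimbus's payoff is (290 − e_C)e_N − 2e_N².
∂π/∂e_N = 290 − e_C − 4e_N = 0, so e_N = 72.5 − 0.25e_C.
By symmetry e_C = e_N; substituting into the reaction function, 1.25e_N = 72.5 and e_N = 58.

58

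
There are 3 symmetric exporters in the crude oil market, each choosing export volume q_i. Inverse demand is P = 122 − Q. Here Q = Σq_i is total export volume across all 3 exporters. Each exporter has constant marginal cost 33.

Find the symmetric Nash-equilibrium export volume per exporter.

A representative exporter's profit is π_i = q_i(122 − Q) − 33q_i, with Q = q_i + Σ_{j≠i} q_j.
First-order condition: 89 − 2q_i − Σ_{j≠i} q_j = 0.
In a symmetric equilibrium every exporter chooses the same q, so Σ_{j≠i} q_j = 2q. The condition becomes 89 − 4q = 0, giving q = 89/4 = 22.25.

22.25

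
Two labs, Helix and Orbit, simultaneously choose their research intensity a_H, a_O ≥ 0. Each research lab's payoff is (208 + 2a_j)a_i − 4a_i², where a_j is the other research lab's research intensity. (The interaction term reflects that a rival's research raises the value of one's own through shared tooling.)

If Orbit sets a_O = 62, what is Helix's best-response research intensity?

41.5

Helix's payoff is (208 + 2a_O)a_H − 4a_H².
∂π/∂a_H = 208 + 2a_O − 8a_H = 0, so a_H = 26 + 0.25a_O.
At a_O = 62: a_H = 26 + 0.25·62 = 41.5.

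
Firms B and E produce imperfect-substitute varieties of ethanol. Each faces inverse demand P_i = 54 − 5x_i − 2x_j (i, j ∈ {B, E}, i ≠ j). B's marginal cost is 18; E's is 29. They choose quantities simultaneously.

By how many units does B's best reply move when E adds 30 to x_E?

Firm B's profit: π = x_B(54 − 5x_B − 2x_E) − 18x_B.
∂π/∂x_B = 36 − 10x_B − 2x_E = 0 ⇒ x_B = 3.6 − 0.2x_E.
The reaction-function slope is −0.2, so a 30-unit rise in x_E moves x_B by −0.2 × 30 = −6. B's best response falls — the actions are strategic substitutes.

-6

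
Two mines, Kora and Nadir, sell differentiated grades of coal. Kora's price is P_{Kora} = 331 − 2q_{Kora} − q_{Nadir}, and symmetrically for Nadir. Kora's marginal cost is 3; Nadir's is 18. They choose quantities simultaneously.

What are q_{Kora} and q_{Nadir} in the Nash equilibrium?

66.6, 61.6

Mine Kora's profit: π = q_{Kora}(331 − 2q_{Kora} − q_{Nadir}) − 3q_{Kora}.
∂π/∂q_{Kora} = 328 − 4q_{Kora} − q_{Nadir} = 0 ⇒ q_{Kora} = 82 − 0.25q_{Nadir}.
Similarly q_{Nadir} = 78.25 − 0.25q_{Kora}.
Plugging q_{Nadir} into Kora's best response: q_{Kora} = 82 − 0.25(78.25 − 0.25q_{Kora}) ⇒ 0.9375q_{Kora} = 62.4375, so q_{Kora} = 66.6.
Then q_{Nadir} = 78.25 − 0.25·66.6 = 61.6.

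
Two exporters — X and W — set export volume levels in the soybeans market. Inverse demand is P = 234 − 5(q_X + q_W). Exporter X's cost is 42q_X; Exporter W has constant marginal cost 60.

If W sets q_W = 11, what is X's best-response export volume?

13.7

Exporter X's profit: π = q_X(234 − 5(q_X + q_W)) − 42q_X.
∂π/∂q_X = 192 − 10q_X − 5q_W = 0, so q_X = 19.2 − 0.5q_W.
At q_W = 11: q_X = 19.2 − 0.5·11 = 13.7.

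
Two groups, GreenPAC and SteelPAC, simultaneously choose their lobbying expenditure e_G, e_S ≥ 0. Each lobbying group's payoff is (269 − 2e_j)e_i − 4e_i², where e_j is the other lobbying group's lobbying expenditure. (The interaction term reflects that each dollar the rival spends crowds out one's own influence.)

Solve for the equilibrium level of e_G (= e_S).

GreenPAC's payoff is (269 − 2e_S)e_G − 4e_G².
∂π/∂e_G = 269 − 2e_S − 8e_G = 0, so e_G = 33.625 − 0.25e_S.
By symmetry e_S = e_G; substituting into the reaction function, 1.25e_G = 33.625 and e_G = 26.9.

26.9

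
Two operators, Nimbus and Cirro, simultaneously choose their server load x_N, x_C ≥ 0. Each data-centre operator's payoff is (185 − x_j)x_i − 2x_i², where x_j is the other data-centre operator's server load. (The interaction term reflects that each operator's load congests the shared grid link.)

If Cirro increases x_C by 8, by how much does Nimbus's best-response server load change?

-2

Nimbus's payoff is (185 − x_C)x_N − 2x_N².
∂π/∂x_N = 185 − x_C − 4x_N = 0, so x_N = 46.25 − 0.25x_C.
The reaction-function slope is −0.25, so an 8-unit rise in x_C moves x_N by −0.25 × 8 = −2. Nimbus's best response falls — the actions are strategic substitutes.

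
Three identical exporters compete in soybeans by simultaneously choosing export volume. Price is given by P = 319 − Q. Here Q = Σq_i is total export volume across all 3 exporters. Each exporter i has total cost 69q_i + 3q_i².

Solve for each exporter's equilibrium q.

A representative exporter's profit is π_i = q_i(319 − Q) − 69q_i − 3q_i², with Q = q_i + Σ_{j≠i} q_j.
First-order condition: 250 − 8q_i − Σ_{j≠i} q_j = 0.
Imposing symmetry (q_j = q for all j) turns Σ_{j≠i} q_j into 2q, so 250 = 10q and q = 25.

25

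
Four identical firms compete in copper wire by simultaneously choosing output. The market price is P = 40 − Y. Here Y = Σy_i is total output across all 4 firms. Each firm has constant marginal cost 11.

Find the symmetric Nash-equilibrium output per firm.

5.8

A representative firm's profit is π_i = y_i(40 − Y) − 11y_i, with Y = y_i + Σ_{j≠i} y_j.
First-order condition: 29 − 2y_i − Σ_{j≠i} y_j = 0.
With identical firms, set every y_j = y: then 29 − 2y − 3y = 0, i.e. y = 29/5 = 5.8.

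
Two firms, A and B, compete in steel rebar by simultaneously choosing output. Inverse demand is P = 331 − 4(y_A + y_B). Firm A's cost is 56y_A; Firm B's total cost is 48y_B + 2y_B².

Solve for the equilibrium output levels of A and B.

27.1, 14.55

Firm A's profit: π = y_A(331 − 4(y_A + y_B)) − 56y_A.
∂π/∂y_A = 275 − 8y_A − 4y_B = 0, so y_A = 34.375 − 0.5y_B.
For B: ∂π/∂y_B = 283 − 12y_B − 4y_A = 0 ⇒ y_B = 283/12 − (1/3)y_A.
Solving the two reaction functions simultaneously: (1 − (−0.5)(−1/3))y_A = 34.375 − 0.5·(283/12), so (5/6)y_A = 271/12 and y_A = 27.1.
Then y_B = 283/12 − (1/3)·27.1 = 14.55.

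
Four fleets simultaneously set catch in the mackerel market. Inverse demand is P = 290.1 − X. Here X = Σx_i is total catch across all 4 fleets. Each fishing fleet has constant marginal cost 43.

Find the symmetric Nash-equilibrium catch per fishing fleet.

A representative fishing fleet's profit is π_i = x_i(290.1 − X) − 43x_i, with X = x_i + Σ_{j≠i} x_j.
First-order condition: 247.1 − 2x_i − Σ_{j≠i} x_j = 0.
With identical fishing fleets, set every x_j = x: then 247.1 − 2x − 3x = 0, i.e. x = 247.1/5 = 49.42.

49.42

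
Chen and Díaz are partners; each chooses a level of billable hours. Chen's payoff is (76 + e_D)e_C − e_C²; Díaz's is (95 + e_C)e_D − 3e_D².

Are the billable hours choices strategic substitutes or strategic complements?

strategic complements

Expanding Chen's payoff: 76e_C + e_De_C − e_C².
∂π/∂e_C = 76 + e_D − 2e_C = 0, so e_C = 38 + 0.5e_D.
The best-response slope de_C/de_D = 0.5 > 0: the reaction function is upward-sloping, so the choices are strategic complements.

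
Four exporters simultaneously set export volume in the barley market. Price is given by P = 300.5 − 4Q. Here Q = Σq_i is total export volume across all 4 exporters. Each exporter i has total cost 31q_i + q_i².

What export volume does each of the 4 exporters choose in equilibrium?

A representative exporter's profit is π_i = q_i(300.5 − 4Q) − 31q_i − q_i², with Q = q_i + Σ_{j≠i} q_j.
First-order condition: 269.5 − 10q_i − 4Σ_{j≠i} q_j = 0.
In a symmetric equilibrium every exporter chooses the same q, so Σ_{j≠i} q_j = 3q. The condition becomes 269.5 − 22q = 0, giving q = 269.5/22 = 12.25.

12.25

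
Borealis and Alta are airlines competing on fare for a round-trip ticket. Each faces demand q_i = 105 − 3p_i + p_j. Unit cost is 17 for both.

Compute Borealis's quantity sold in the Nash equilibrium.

Borealis's profit: π = (p_{Borealis} − 17)(105 − 3p_{Borealis} + p_{Alta}).
∂π/∂p_{Borealis} = 156 − 6p_{Borealis} + p_{Alta} = 0 ⇒ p_{Borealis} = 26 + (1/6)p_{Alta}.
By symmetry p_{Alta} = p_{Borealis}; substituting into the reaction function, (5/6)p_{Borealis} = 26 and p_{Borealis} = 31.2.
q_{Borealis} = 105 − 3·31.2 + 31.2 = 42.6.

42.6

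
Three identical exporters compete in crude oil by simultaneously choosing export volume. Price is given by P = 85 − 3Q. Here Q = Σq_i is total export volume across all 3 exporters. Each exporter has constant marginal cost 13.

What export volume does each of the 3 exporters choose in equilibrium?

A representative exporter's profit is π_i = q_i(85 − 3Q) − 13q_i, with Q = q_i + Σ_{j≠i} q_j.
First-order condition: 72 − 6q_i − 3Σ_{j≠i} q_j = 0.
With identical exporters, set every q_j = q: then 72 − 6q − 6q = 0, i.e. q = 72/12 = 6.

6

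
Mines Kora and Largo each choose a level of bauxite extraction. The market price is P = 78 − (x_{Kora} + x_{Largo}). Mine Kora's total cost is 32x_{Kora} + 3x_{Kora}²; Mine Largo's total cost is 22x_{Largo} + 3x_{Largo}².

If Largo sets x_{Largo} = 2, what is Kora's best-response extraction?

Mine Kora's profit: π = x_{Kora}(78 − (x_{Kora} + x_{Largo})) − 32x_{Kora} − 3x_{Kora}².
∂π/∂x_{Kora} = 46 − 8x_{Kora} − x_{Largo} = 0, so x_{Kora} = 5.75 − 0.125x_{Largo}.
At x_{Largo} = 2: x_{Kora} = 5.75 − 0.125·2 = 5.5.

5.5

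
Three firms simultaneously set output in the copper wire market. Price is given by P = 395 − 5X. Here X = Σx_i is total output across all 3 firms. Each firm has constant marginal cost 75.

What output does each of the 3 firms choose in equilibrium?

16

A representative firm's profit is π_i = x_i(395 − 5X) − 75x_i, with X = x_i + Σ_{j≠i} x_j.
First-order condition: 320 − 10x_i − 5Σ_{j≠i} x_j = 0.
Imposing symmetry (x_j = x for all j) turns Σ_{j≠i} x_j into 2x, so 320 = 20x and x = 16.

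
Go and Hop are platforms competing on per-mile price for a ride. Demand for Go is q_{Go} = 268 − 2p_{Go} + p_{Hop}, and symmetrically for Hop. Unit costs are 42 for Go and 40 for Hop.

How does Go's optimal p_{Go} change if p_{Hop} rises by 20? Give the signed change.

5

Go's profit: π = (p_{Go} − 42)(268 − 2p_{Go} + p_{Hop}).
∂π/∂p_{Go} = 352 − 4p_{Go} + p_{Hop} = 0 ⇒ p_{Go} = 88 + 0.25p_{Hop}.
The reaction-function slope is 0.25, so a 20-unit rise in p_{Hop} moves p_{Go} by 0.25 × 20 = 5. Go's best response rises — the actions are strategic complements.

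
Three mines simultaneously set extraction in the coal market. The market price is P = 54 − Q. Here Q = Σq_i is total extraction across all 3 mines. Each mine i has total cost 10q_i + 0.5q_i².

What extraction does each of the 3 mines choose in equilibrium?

A representative mine's profit is π_i = q_i(54 − Q) − 10q_i − 0.5q_i², with Q = q_i + Σ_{j≠i} q_j.
First-order condition: 44 − 3q_i − Σ_{j≠i} q_j = 0.
Imposing symmetry (q_j = q for all j) turns Σ_{j≠i} q_j into 2q, so 44 = 5q and q = 8.8.

8.8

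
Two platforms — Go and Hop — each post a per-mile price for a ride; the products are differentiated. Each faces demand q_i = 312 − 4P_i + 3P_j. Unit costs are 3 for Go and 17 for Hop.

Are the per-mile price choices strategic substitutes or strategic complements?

strategic complements

Go's profit: π = (P_{Go} − 3)(312 − 4P_{Go} + 3P_{Hop}).
∂π/∂P_{Go} = 324 − 8P_{Go} + 3P_{Hop} = 0 ⇒ P_{Go} = 40.5 + 0.375P_{Hop}.
The best-response slope dP_{Go}/dP_{Hop} = 0.375 > 0: the reaction function is upward-sloping, so the choices are strategic complements.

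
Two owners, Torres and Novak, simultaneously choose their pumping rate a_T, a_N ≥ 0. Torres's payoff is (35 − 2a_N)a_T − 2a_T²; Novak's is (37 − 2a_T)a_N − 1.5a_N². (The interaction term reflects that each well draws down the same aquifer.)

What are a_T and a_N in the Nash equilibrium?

Expanding Torres's payoff: 35a_T − 2a_Na_T − 2a_T².
∂π/∂a_T = 35 − 2a_N − 4a_T = 0, so a_T = 8.75 − 0.5a_N.
Likewise for Novak: a_N = 37/3 − (2/3)a_T.
Substituting the second reaction function into the first: a_T = 8.75 − 0.5(37/3 − (2/3)a_T), which gives (2/3)a_T = 31/12 ⇒ a_T = 3.875.
Then a_N = 37/3 − (2/3)·3.875 = 9.75.

3.875, 9.75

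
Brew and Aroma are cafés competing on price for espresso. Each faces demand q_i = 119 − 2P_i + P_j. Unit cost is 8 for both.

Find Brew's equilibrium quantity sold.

74

Brew's profit: π = (P_{Brew} − 8)(119 − 2P_{Brew} + P_{Aroma}).
∂π/∂P_{Brew} = 135 − 4P_{Brew} + P_{Aroma} = 0 ⇒ P_{Brew} = 33.75 + 0.25P_{Aroma}.
Setting P_{Brew} = P_{Aroma} in the reaction function: P_{Brew} = 33.75 + 0.25P_{Brew}, so P_{Brew} = 33.75 / 0.75 = 45.
q_{Brew} = 119 − 2·45 + 45 = 74.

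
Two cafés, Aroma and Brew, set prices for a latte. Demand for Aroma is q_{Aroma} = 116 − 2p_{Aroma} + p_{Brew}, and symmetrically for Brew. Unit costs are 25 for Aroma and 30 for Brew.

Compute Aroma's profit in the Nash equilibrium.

1922

Aroma's profit: π = (p_{Aroma} − 25)(116 − 2p_{Aroma} + p_{Brew}).
∂π/∂p_{Aroma} = 166 − 4p_{Aroma} + p_{Brew} = 0 ⇒ p_{Aroma} = 41.5 + 0.25p_{Brew}.
Similarly p_{Brew} = 44 + 0.25p_{Aroma}.
Substituting the second reaction function into the first: p_{Aroma} = 41.5 + 0.25(44 + 0.25p_{Aroma}), which gives 0.9375p_{Aroma} = 52.5 ⇒ p_{Aroma} = 56.
Then p_{Brew} = 44 + 0.25·56 = 58.
q_{Aroma} = 116 − 2·56 + 58 = 62.
Profit = (56 − 25)·62 = 1922.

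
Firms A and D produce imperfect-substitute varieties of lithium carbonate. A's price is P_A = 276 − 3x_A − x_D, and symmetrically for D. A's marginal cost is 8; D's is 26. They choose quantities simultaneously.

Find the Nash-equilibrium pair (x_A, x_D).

38.8, 35.2

Firm A's profit: π = x_A(276 − 3x_A − x_D) − 8x_A.
∂π/∂x_A = 268 − 6x_A − x_D = 0 ⇒ x_A = 134/3 − (1/6)x_D.
Similarly x_D = 125/3 − (1/6)x_A.
Substituting the second reaction function into the first: x_A = 134/3 − (1/6)(125/3 − (1/6)x_A), which gives (35/36)x_A = 679/18 ⇒ x_A = 38.8.
Then x_D = 125/3 − (1/6)·38.8 = 35.2.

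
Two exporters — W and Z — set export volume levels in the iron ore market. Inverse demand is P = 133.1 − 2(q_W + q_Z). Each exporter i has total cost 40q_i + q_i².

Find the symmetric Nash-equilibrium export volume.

Exporter W's profit: π = q_W(133.1 − 2(q_W + q_Z)) − 40q_W − q_W².
∂π/∂q_W = 93.1 − 6q_W − 2q_Z = 0, so q_W = 931/60 − (1/3)q_Z.
By symmetry q_Z = q_W; substituting into the reaction function, (4/3)q_W = 931/60 and q_W = 11.6375.

11.6375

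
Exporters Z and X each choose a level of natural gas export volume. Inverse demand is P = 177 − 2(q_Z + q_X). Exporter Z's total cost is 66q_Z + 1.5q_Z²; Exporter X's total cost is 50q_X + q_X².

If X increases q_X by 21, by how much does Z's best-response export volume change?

-6

Exporter Z's profit: π = q_Z(177 − 2(q_Z + q_X)) − 66q_Z − 1.5q_Z².
∂π/∂q_Z = 111 − 7q_Z − 2q_X = 0, so q_Z = 111/7 − (2/7)q_X.
The reaction-function slope is −2/7, so a 21-unit rise in q_X moves q_Z by −2/7 × 21 = −6. Z's best response falls — the actions are strategic substitutes.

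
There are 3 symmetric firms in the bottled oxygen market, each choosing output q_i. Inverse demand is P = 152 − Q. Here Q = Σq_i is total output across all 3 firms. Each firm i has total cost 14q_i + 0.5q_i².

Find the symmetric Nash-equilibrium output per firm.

A representative firm's profit is π_i = q_i(152 − Q) − 14q_i − 0.5q_i², with Q = q_i + Σ_{j≠i} q_j.
First-order condition: 138 − 3q_i − Σ_{j≠i} q_j = 0.
With identical firms, set every q_j = q: then 138 − 3q − 2q = 0, i.e. q = 138/5 = 27.6.

27.6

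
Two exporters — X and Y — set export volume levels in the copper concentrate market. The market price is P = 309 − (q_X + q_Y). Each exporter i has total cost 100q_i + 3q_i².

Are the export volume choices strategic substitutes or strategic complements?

strategic substitutes

Exporter X's profit: π = q_X(309 − (q_X + q_Y)) − 100q_X − 3q_X².
∂π/∂q_X = 209 − 8q_X − q_Y = 0, so q_X = 26.125 − 0.125q_Y.
The best-response slope dq_X/dq_Y = −0.125 < 0: the reaction function is downward-sloping, so the choices are strategic substitutes.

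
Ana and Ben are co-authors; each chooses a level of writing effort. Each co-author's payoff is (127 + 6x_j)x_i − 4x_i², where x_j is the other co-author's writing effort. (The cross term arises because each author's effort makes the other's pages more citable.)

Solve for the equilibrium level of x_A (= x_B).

63.5

Ana's payoff is (127 + 6x_B)x_A − 4x_A².
∂π/∂x_A = 127 + 6x_B − 8x_A = 0, so x_A = 15.875 + 0.75x_B.
Setting x_A = x_B in the reaction function: x_A = 15.875 + 0.75x_A, so x_A = 15.875 / 0.25 = 63.5.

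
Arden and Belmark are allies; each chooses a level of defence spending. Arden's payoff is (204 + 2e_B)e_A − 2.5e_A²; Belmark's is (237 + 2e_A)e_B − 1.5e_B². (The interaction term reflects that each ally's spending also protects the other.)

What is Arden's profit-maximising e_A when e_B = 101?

81.2

Expanding Arden's payoff: 204e_A + 2e_Be_A − 2.5e_A².
∂π/∂e_A = 204 + 2e_B − 5e_A = 0, so e_A = 40.8 + 0.4e_B.
At e_B = 101: e_A = 40.8 + 0.4·101 = 81.2.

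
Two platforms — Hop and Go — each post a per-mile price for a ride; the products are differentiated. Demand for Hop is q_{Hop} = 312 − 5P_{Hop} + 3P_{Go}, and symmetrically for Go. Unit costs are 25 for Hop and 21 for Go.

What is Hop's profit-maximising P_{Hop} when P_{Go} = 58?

61.1

Hop's profit: π = (P_{Hop} − 25)(312 − 5P_{Hop} + 3P_{Go}).
∂π/∂P_{Hop} = 437 − 10P_{Hop} + 3P_{Go} = 0 ⇒ P_{Hop} = 43.7 + 0.3P_{Go}.
At P_{Go} = 58: P_{Hop} = 43.7 + 0.3·58 = 61.1.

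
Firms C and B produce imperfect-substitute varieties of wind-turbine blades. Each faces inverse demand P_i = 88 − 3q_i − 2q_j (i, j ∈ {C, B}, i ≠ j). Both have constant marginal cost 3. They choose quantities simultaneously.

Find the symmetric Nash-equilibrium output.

10.625

Firm C's profit: π = q_C(88 − 3q_C − 2q_B) − 3q_C.
∂π/∂q_C = 85 − 6q_C − 2q_B = 0 ⇒ q_C = 85/6 − (1/3)q_B.
The game is symmetric, so in equilibrium q_B = q_C: the reaction function gives (4/3)q_C = 85/6, hence q_C = 10.625.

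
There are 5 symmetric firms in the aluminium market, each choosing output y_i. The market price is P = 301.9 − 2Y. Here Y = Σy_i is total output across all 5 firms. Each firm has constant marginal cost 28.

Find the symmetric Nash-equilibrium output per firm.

22.825

A representative firm's profit is π_i = y_i(301.9 − 2Y) − 28y_i, with Y = y_i + Σ_{j≠i} y_j.
First-order condition: 273.9 − 4y_i − 2Σ_{j≠i} y_j = 0.
With identical firms, set every y_j = y: then 273.9 − 4y − 8y = 0, i.e. y = 273.9/12 = 22.825.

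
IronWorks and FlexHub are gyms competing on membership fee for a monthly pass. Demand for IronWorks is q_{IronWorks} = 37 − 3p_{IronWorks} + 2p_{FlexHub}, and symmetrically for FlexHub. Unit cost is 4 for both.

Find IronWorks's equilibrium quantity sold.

IronWorks's profit: π = (p_{IronWorks} − 4)(37 − 3p_{IronWorks} + 2p_{FlexHub}).
∂π/∂p_{IronWorks} = 49 − 6p_{IronWorks} + 2p_{FlexHub} = 0 ⇒ p_{IronWorks} = 49/6 + (1/3)p_{FlexHub}.
By symmetry p_{FlexHub} = p_{IronWorks}; substituting into the reaction function, (2/3)p_{IronWorks} = 49/6 and p_{IronWorks} = 12.25.
q_{IronWorks} = 37 − 3·12.25 + 2·12.25 = 24.75.

24.75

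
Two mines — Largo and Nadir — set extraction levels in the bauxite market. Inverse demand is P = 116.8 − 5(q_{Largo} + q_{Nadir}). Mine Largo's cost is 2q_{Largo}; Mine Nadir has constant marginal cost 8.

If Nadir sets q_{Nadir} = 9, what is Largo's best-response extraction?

Mine Largo's profit: π = q_{Largo}(116.8 − 5(q_{Largo} + q_{Nadir})) − 2q_{Largo}.
∂π/∂q_{Largo} = 114.8 − 10q_{Largo} − 5q_{Nadir} = 0, so q_{Largo} = 11.48 − 0.5q_{Nadir}.
At q_{Nadir} = 9: q_{Largo} = 11.48 − 0.5·9 = 6.98.

6.98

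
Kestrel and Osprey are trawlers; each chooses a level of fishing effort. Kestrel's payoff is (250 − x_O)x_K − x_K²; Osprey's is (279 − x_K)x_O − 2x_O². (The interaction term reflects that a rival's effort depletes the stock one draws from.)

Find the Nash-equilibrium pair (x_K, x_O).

Expanding Kestrel's payoff: 250x_K − x_Ox_K − x_K².
∂π/∂x_K = 250 − x_O − 2x_K = 0, so x_K = 125 − 0.5x_O.
Likewise for Osprey: x_O = 69.75 − 0.25x_K.
Substituting the second reaction function into the first: x_K = 125 − 0.5(69.75 − 0.25x_K), which gives 0.875x_K = 90.125 ⇒ x_K = 103.
Then x_O = 69.75 − 0.25·103 = 44.

103, 44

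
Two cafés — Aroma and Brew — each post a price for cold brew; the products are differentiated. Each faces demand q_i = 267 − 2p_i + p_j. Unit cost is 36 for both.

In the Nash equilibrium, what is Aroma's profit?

Aroma's profit: π = (p_{Aroma} − 36)(267 − 2p_{Aroma} + p_{Brew}).
∂π/∂p_{Aroma} = 339 − 4p_{Aroma} + p_{Brew} = 0 ⇒ p_{Aroma} = 84.75 + 0.25p_{Brew}.
By symmetry p_{Brew} = p_{Aroma}; substituting into the reaction function, 0.75p_{Aroma} = 84.75 and p_{Aroma} = 113.
q_{Aroma} = 267 − 2·113 + 113 = 154.
Profit = (113 − 36)·154 = 11858.

11858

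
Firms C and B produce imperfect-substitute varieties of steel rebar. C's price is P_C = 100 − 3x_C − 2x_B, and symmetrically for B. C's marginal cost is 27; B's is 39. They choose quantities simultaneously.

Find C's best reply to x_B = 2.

Firm C's profit: π = x_C(100 − 3x_C − 2x_B) − 27x_C.
∂π/∂x_C = 73 − 6x_C − 2x_B = 0 ⇒ x_C = 73/6 − (1/3)x_B.
At x_B = 2: x_C = 73/6 − (1/3)·2 = 11.5.

11.5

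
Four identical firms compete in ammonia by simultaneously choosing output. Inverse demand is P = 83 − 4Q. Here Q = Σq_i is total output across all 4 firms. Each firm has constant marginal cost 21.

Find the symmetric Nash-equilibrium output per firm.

A representative firm's profit is π_i = q_i(83 − 4Q) − 21q_i, with Q = q_i + Σ_{j≠i} q_j.
First-order condition: 62 − 8q_i − 4Σ_{j≠i} q_j = 0.
Imposing symmetry (q_j = q for all j) turns Σ_{j≠i} q_j into 3q, so 62 = 20q and q = 3.1.

3.1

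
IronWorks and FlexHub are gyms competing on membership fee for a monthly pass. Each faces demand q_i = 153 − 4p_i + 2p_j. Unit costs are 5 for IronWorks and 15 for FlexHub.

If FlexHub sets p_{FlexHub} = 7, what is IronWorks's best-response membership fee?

23.375

IronWorks's profit: π = (p_{IronWorks} − 5)(153 − 4p_{IronWorks} + 2p_{FlexHub}).
∂π/∂p_{IronWorks} = 173 − 8p_{IronWorks} + 2p_{FlexHub} = 0 ⇒ p_{IronWorks} = 21.625 + 0.25p_{FlexHub}.
At p_{FlexHub} = 7: p_{IronWorks} = 21.625 + 0.25·7 = 23.375.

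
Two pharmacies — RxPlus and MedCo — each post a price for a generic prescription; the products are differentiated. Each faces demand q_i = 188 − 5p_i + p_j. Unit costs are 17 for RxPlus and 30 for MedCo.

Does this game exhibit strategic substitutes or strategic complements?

strategic complements

RxPlus's profit: π = (p_{RxPlus} − 17)(188 − 5p_{RxPlus} + p_{MedCo}).
∂π/∂p_{RxPlus} = 273 − 10p_{RxPlus} + p_{MedCo} = 0 ⇒ p_{RxPlus} = 27.3 + 0.1p_{MedCo}.
The best-response slope dp_{RxPlus}/dp_{MedCo} = 0.1 > 0: the reaction function is upward-sloping, so the choices are strategic complements.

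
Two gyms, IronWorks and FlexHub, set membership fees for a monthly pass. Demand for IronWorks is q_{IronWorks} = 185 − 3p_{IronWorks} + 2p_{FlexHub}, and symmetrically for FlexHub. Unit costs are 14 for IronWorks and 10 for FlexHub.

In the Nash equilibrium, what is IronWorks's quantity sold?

IronWorks's profit: π = (p_{IronWorks} − 14)(185 − 3p_{IronWorks} + 2p_{FlexHub}).
∂π/∂p_{IronWorks} = 227 − 6p_{IronWorks} + 2p_{FlexHub} = 0 ⇒ p_{IronWorks} = 227/6 + (1/3)p_{FlexHub}.
Similarly p_{FlexHub} = 215/6 + (1/3)p_{IronWorks}.
Solving the two reaction functions simultaneously: (1 − (1/3)(1/3))p_{IronWorks} = 227/6 + (1/3)·(215/6), so (8/9)p_{IronWorks} = 448/9 and p_{IronWorks} = 56.
Then p_{FlexHub} = 215/6 + (1/3)·56 = 54.5.
q_{IronWorks} = 185 − 3·56 + 2·54.5 = 126.

126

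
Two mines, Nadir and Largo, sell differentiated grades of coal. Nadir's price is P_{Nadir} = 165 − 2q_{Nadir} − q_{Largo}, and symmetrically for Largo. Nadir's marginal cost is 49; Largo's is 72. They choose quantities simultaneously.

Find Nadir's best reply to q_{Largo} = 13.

Mine Nadir's profit: π = q_{Nadir}(165 − 2q_{Nadir} − q_{Largo}) − 49q_{Nadir}.
∂π/∂q_{Nadir} = 116 − 4q_{Nadir} − q_{Largo} = 0 ⇒ q_{Nadir} = 29 − 0.25q_{Largo}.
At q_{Largo} = 13: q_{Nadir} = 29 − 0.25·13 = 25.75.

25.75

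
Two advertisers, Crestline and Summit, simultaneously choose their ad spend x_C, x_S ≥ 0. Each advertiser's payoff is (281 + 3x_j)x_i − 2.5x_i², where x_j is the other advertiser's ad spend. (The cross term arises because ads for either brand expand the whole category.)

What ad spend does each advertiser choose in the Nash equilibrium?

Crestline's payoff is (281 + 3x_S)x_C − 2.5x_C².
∂π/∂x_C = 281 + 3x_S − 5x_C = 0, so x_C = 56.2 + 0.6x_S.
By symmetry x_S = x_C; substituting into the reaction function, 0.4x_C = 56.2 and x_C = 140.5.

140.5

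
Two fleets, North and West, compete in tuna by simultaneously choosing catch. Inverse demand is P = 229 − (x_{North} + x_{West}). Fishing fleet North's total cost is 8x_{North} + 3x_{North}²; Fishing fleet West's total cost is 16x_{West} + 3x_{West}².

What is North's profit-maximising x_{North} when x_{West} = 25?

Fishing fleet North's profit: π = x_{North}(229 − (x_{North} + x_{West})) − 8x_{North} − 3x_{North}².
∂π/∂x_{North} = 221 − 8x_{North} − x_{West} = 0, so x_{North} = 27.625 − 0.125x_{West}.
At x_{West} = 25: x_{North} = 27.625 − 0.125·25 = 24.5.

24.5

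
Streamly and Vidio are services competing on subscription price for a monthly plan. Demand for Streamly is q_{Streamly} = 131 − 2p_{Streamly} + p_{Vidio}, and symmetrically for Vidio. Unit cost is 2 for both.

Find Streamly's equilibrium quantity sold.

Streamly's profit: π = (p_{Streamly} − 2)(131 − 2p_{Streamly} + p_{Vidio}).
∂π/∂p_{Streamly} = 135 − 4p_{Streamly} + p_{Vidio} = 0 ⇒ p_{Streamly} = 33.75 + 0.25p_{Vidio}.
The game is symmetric, so in equilibrium p_{Vidio} = p_{Streamly}: the reaction function gives 0.75p_{Streamly} = 33.75, hence p_{Streamly} = 45.
q_{Streamly} = 131 − 2·45 + 45 = 86.

86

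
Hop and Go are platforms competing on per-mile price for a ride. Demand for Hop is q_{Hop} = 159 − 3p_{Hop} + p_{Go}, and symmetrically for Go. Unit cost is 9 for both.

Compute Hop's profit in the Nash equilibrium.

2385.72

Hop's profit: π = (p_{Hop} − 9)(159 − 3p_{Hop} + p_{Go}).
∂π/∂p_{Hop} = 186 − 6p_{Hop} + p_{Go} = 0 ⇒ p_{Hop} = 31 + (1/6)p_{Go}.
Setting p_{Hop} = p_{Go} in the reaction function: p_{Hop} = 31 + (1/6)p_{Hop}, so p_{Hop} = 31 / (5/6) = 37.2.
q_{Hop} = 159 − 3·37.2 + 37.2 = 84.6.
Profit = (37.2 − 9)·84.6 = 2385.72.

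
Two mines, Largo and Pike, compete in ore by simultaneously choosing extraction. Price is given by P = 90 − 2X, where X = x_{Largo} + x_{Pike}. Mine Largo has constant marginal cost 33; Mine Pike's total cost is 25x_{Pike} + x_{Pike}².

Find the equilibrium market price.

Mine Largo's profit: π = x_{Largo}(90 − 2(x_{Largo} + x_{Pike})) − 33x_{Largo}.
∂π/∂x_{Largo} = 57 − 4x_{Largo} − 2x_{Pike} = 0, so x_{Largo} = 14.25 − 0.5x_{Pike}.
For Pike: ∂π/∂x_{Pike} = 65 − 6x_{Pike} − 2x_{Largo} = 0 ⇒ x_{Pike} = 65/6 − (1/3)x_{Largo}.
Substituting the second reaction function into the first: x_{Largo} = 14.25 − 0.5(65/6 − (1/3)x_{Largo}), which gives (5/6)x_{Largo} = 53/6 ⇒ x_{Largo} = 10.6.
Then x_{Pike} = 65/6 − (1/3)·10.6 = 7.3.
Equilibrium price: P = 90 − 2·17.9 = 54.2.

54.2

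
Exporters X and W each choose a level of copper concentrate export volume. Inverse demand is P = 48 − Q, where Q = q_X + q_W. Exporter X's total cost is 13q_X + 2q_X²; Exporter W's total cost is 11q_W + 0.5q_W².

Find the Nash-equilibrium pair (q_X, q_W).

Exporter X's profit: π = q_X(48 − (q_X + q_W)) − 13q_X − 2q_X².
∂π/∂q_X = 35 − 6q_X − q_W = 0, so q_X = 35/6 − (1/6)q_W.
For W: ∂π/∂q_W = 37 − 3q_W − q_X = 0 ⇒ q_W = 37/3 − (1/3)q_X.
Substituting the second reaction function into the first: q_X = 35/6 − (1/6)(37/3 − (1/3)q_X), which gives (17/18)q_X = 34/9 ⇒ q_X = 4.
Then q_W = 37/3 − (1/3)·4 = 11.

4, 11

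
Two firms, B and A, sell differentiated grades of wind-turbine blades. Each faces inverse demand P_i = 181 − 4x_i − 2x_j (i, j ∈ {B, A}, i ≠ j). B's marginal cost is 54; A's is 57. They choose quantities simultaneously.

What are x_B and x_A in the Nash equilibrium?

12.8, 12.3

Firm B's profit: π = x_B(181 − 4x_B − 2x_A) − 54x_B.
∂π/∂x_B = 127 − 8x_B − 2x_A = 0 ⇒ x_B = 15.875 − 0.25x_A.
Similarly x_A = 15.5 − 0.25x_B.
Solving the two reaction functions simultaneously: (1 − (−0.25)(−0.25))x_B = 15.875 − 0.25·15.5, so 0.9375x_B = 12 and x_B = 12.8.
Then x_A = 15.5 − 0.25·12.8 = 12.3.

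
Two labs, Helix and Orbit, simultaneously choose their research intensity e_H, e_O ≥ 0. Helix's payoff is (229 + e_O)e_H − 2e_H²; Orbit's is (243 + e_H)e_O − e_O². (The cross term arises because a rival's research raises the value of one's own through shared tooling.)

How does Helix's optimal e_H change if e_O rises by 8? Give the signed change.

2

Expanding Helix's payoff: 229e_H + e_Oe_H − 2e_H².
∂π/∂e_H = 229 + e_O − 4e_H = 0, so e_H = 57.25 + 0.25e_O.
The reaction-function slope is 0.25, so an 8-unit rise in e_O moves e_H by 0.25 × 8 = 2. Helix's best response rises — the actions are strategic complements.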